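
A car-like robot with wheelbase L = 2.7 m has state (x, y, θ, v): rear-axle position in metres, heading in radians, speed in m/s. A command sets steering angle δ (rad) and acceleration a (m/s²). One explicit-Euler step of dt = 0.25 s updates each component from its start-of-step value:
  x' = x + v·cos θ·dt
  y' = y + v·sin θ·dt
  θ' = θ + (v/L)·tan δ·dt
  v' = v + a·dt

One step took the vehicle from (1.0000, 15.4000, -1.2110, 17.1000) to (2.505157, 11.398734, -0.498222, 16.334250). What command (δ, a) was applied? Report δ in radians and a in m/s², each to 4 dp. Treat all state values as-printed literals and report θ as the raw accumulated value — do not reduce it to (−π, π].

a = (v'−v)/dt = (-0.765750)/0.25 = -3.0630
Δθ = θ'−θ = 0.712778;  (v·dt/L) = 17.1000·0.25/2.7 = 1.583333
tan δ = Δθ·L/(v·dt) = 0.450176  →  δ = 0.4230

δ = 0.4230, a = -3.0630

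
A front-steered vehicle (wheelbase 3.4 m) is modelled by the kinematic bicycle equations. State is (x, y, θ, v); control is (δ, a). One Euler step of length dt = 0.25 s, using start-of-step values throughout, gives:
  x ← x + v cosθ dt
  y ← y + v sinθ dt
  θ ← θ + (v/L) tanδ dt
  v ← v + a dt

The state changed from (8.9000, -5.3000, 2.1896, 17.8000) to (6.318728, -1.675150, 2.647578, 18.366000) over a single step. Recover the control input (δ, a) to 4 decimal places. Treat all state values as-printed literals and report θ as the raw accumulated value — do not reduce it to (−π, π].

δ = 0.3366, a = 2.2640

a = (v'−v)/dt = (0.566000)/0.25 = 2.2640
Δθ = θ'−θ = 0.457978;  (v·dt/L) = 17.8000·0.25/3.4 = 1.308824
tan δ = Δθ·L/(v·dt) = 0.349916  →  δ = 0.3366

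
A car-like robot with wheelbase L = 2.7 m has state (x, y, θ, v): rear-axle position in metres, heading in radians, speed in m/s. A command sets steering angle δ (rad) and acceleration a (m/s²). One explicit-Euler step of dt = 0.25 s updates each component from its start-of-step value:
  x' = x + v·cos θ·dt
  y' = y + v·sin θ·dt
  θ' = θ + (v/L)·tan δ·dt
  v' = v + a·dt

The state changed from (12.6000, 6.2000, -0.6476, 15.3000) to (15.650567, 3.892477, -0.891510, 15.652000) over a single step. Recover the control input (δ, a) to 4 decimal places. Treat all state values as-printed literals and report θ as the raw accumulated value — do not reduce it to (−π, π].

a = (v'−v)/dt = (0.352000)/0.25 = 1.4080
Δθ = θ'−θ = -0.243910;  (v·dt/L) = 15.3000·0.25/2.7 = 1.416667
tan δ = Δθ·L/(v·dt) = -0.172172  →  δ = -0.1705

δ = -0.1705, a = 1.4080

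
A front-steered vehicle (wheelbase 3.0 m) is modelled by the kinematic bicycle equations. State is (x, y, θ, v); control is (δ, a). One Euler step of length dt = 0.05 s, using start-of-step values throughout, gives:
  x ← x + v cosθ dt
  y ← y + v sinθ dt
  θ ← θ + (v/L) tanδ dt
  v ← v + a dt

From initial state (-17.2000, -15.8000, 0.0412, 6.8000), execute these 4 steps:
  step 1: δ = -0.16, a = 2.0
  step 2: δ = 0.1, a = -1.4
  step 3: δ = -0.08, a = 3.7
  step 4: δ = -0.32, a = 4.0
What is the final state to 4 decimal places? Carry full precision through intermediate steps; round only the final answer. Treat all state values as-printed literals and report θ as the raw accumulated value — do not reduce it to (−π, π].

after step 1 (δ=-0.16, a=2.0): (-16.860289, -15.785996, 0.022910, 6.900000)
after step 2 (δ=0.1, a=-1.4): (-16.515379, -15.778093, 0.034449, 6.830000)
after step 3 (δ=-0.08, a=3.7): (-16.174082, -15.766331, 0.025323, 7.015000)
after step 4 (δ=-0.32, a=4.0): (-15.823444, -15.757450, -0.013422, 7.215000)

(-15.8234, -15.7574, -0.0134, 7.2150)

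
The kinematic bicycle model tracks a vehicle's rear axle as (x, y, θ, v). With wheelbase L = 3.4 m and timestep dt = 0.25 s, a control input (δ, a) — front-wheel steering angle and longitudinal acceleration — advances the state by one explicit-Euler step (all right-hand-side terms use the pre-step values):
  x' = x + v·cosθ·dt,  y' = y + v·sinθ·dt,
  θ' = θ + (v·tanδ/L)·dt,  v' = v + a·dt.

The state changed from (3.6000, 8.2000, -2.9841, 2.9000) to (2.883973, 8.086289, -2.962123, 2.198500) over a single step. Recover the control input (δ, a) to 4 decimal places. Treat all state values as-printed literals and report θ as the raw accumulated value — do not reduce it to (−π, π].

δ = 0.1027, a = -2.8060

a = (v'−v)/dt = (-0.701500)/0.25 = -2.8060
Δθ = θ'−θ = 0.021977;  (v·dt/L) = 2.9000·0.25/3.4 = 0.213235
tan δ = Δθ·L/(v·dt) = 0.103065  →  δ = 0.1027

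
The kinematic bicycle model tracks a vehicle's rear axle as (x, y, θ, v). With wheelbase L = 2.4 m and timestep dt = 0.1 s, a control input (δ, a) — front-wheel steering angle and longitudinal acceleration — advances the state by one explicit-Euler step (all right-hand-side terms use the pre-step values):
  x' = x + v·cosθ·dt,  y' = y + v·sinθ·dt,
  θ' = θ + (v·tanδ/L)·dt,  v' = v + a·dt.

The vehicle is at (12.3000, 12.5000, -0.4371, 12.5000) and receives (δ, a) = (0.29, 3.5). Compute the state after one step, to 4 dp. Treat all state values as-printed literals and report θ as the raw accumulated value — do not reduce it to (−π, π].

(13.4325, 11.9709, -0.2817, 12.8500)

x' = 12.3000 + 12.5000·cos(-0.4371)·0.1 = 13.4325
y' = 12.5000 + 12.5000·sin(-0.4371)·0.1 = 11.9709
θ' = -0.4371 + (12.5000/2.4)·tan(0.29)·0.1 = -0.2817
v' = 12.5000 + 3.5000·0.1 = 12.8500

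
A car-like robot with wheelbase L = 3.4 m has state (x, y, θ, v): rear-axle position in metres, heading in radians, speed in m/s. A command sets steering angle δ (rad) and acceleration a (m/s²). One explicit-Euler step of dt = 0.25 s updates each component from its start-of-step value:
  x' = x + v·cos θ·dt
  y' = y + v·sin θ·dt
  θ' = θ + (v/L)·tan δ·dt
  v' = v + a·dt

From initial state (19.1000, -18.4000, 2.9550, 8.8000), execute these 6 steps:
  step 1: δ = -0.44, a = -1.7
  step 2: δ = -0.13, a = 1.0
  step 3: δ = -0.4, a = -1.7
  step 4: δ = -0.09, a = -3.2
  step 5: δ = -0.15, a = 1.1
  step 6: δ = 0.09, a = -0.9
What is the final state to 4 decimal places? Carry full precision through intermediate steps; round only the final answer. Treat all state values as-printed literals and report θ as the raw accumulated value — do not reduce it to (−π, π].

after step 1 (δ=-0.44, a=-1.7): (16.938188, -17.991874, 2.650377, 8.375000)
after step 2 (δ=-0.13, a=1.0): (15.092002, -17.004257, 2.569868, 8.625000)
after step 3 (δ=-0.4, a=-1.7): (13.278662, -15.837546, 2.301736, 8.200000)
after step 4 (δ=-0.09, a=-3.2): (11.910144, -14.311224, 2.247325, 7.400000)
after step 5 (δ=-0.15, a=1.1): (10.751878, -12.868685, 2.165089, 7.675000)
after step 6 (δ=0.09, a=-0.9): (9.677526, -11.278915, 2.216017, 7.450000)

(9.6775, -11.2789, 2.2160, 7.4500)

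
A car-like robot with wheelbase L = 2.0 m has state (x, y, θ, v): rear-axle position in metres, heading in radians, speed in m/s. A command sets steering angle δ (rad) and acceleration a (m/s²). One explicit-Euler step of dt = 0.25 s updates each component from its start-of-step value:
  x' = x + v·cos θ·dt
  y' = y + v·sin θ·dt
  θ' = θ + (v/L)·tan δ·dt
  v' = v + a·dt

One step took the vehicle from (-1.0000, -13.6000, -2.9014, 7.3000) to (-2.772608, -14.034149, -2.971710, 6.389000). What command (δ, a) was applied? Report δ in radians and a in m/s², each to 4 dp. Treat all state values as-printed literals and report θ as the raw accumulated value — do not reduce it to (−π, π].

δ = -0.0769, a = -3.6440

a = (v'−v)/dt = (-0.911000)/0.25 = -3.6440
Δθ = θ'−θ = -0.070310;  (v·dt/L) = 7.3000·0.25/2.0 = 0.912500
tan δ = Δθ·L/(v·dt) = -0.077052  →  δ = -0.0769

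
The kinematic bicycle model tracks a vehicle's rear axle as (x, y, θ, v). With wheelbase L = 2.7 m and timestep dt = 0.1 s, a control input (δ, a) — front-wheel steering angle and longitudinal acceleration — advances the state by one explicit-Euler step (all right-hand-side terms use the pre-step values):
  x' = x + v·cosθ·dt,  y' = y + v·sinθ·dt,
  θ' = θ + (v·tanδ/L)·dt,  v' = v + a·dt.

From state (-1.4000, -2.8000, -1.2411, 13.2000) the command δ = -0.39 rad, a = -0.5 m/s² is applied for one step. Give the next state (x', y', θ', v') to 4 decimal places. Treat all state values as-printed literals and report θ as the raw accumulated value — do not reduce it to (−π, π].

x' = -1.4000 + 13.2000·cos(-1.2411)·0.1 = -0.9726
y' = -2.8000 + 13.2000·sin(-1.2411)·0.1 = -4.0489
θ' = -1.2411 + (13.2000/2.7)·tan(-0.39)·0.1 = -1.4421
v' = 13.2000 − 0.5000·0.1 = 13.1500

(-0.9726, -4.0489, -1.4421, 13.1500)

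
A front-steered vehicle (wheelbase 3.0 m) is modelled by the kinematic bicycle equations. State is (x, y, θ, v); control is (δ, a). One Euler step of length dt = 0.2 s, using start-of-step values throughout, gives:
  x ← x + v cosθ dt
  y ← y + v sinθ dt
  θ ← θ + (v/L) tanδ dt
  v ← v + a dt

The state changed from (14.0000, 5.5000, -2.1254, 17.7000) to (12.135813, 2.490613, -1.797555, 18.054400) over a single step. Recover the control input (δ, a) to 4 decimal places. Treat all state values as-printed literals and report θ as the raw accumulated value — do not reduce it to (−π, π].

δ = 0.2710, a = 1.7720

a = (v'−v)/dt = (0.354400)/0.2 = 1.7720
Δθ = θ'−θ = 0.327845;  (v·dt/L) = 17.7000·0.2/3.0 = 1.180000
tan δ = Δθ·L/(v·dt) = 0.277835  →  δ = 0.2710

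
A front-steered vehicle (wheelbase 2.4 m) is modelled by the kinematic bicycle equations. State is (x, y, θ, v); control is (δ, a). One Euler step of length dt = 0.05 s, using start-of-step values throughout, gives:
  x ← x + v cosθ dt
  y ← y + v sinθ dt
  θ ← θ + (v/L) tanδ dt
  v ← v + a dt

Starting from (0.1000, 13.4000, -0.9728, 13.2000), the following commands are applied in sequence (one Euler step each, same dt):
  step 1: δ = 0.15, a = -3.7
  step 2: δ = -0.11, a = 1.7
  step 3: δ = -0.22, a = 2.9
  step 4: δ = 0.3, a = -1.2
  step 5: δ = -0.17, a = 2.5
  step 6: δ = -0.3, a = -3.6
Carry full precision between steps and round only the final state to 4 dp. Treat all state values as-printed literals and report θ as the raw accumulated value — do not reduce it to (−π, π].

(2.3393, 10.1450, -1.0698, 13.1300)

after step 1 (δ=0.15, a=-3.7): (0.471572, 12.854533, -0.931238, 13.015000)
after step 2 (δ=-0.11, a=1.7): (0.859966, 12.332398, -0.961185, 13.100000)
after step 3 (δ=-0.22, a=2.9): (1.234986, 11.795382, -1.022214, 13.245000)
after step 4 (δ=0.3, a=-1.2): (1.580335, 11.230308, -0.936857, 13.185000)
after step 5 (δ=-0.17, a=2.5): (1.970824, 10.699150, -0.984009, 13.310000)
after step 6 (δ=-0.3, a=-3.6): (2.339304, 10.144972, -1.069785, 13.130000)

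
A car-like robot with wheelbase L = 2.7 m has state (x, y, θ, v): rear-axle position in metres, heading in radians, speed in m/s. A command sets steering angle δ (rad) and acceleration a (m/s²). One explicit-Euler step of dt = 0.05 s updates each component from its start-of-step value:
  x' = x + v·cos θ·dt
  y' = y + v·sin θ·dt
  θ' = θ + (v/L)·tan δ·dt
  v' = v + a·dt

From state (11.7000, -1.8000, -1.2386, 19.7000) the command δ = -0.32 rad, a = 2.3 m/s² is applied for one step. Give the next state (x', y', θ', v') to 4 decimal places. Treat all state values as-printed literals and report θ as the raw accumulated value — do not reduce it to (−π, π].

(12.0212, -2.7311, -1.3595, 19.8150)

x' = 11.7000 + 19.7000·cos(-1.2386)·0.05 = 12.0212
y' = -1.8000 + 19.7000·sin(-1.2386)·0.05 = -2.7311
θ' = -1.2386 + (19.7000/2.7)·tan(-0.32)·0.05 = -1.3595
v' = 19.7000 + 2.3000·0.05 = 19.8150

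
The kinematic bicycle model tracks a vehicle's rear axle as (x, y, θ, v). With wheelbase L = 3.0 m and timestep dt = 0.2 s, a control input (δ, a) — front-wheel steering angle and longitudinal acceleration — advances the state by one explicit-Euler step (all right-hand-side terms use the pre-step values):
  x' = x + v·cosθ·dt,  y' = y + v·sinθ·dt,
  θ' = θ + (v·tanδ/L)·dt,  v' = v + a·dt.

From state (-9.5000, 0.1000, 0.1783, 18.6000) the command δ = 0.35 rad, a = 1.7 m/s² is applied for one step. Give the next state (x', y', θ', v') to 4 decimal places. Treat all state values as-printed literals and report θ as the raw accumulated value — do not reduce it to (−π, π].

x' = -9.5000 + 18.6000·cos(0.1783)·0.2 = -5.8390
y' = 0.1000 + 18.6000·sin(0.1783)·0.2 = 0.7598
θ' = 0.1783 + (18.6000/3.0)·tan(0.35)·0.2 = 0.6309
v' = 18.6000 + 1.7000·0.2 = 18.9400

(-5.8390, 0.7598, 0.6309, 18.9400)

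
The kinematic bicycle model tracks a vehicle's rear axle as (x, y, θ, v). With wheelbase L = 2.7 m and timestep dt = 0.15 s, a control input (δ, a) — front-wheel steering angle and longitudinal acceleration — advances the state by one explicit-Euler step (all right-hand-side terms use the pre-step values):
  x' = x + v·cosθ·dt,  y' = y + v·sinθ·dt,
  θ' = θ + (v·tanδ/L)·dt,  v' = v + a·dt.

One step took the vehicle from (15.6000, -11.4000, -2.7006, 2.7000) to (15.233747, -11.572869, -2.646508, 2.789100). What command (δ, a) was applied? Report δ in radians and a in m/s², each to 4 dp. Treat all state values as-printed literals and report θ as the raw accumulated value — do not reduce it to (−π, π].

δ = 0.3461, a = 0.5940

a = (v'−v)/dt = (0.089100)/0.15 = 0.5940
Δθ = θ'−θ = 0.054092;  (v·dt/L) = 2.7000·0.15/2.7 = 0.150000
tan δ = Δθ·L/(v·dt) = 0.360613  →  δ = 0.3461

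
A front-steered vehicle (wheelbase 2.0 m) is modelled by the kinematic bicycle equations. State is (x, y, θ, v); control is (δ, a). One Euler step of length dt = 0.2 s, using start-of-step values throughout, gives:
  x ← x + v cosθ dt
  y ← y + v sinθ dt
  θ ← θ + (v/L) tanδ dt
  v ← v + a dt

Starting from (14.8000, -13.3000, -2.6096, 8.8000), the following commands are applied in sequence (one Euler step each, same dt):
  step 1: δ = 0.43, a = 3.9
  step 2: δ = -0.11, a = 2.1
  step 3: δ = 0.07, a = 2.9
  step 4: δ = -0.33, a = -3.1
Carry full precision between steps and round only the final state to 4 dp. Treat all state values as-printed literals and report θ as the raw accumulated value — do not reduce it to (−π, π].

(9.4808, -18.8680, -2.6041, 9.9600)

after step 1 (δ=0.43, a=3.9): (13.283236, -14.192763, -2.206013, 9.580000)
after step 2 (δ=-0.11, a=2.1): (12.146372, -15.735033, -2.311821, 10.000000)
after step 3 (δ=0.07, a=2.9): (10.796285, -17.210588, -2.241706, 10.580000)
after step 4 (δ=-0.33, a=-3.1): (9.480770, -18.867959, -2.604097, 9.960000)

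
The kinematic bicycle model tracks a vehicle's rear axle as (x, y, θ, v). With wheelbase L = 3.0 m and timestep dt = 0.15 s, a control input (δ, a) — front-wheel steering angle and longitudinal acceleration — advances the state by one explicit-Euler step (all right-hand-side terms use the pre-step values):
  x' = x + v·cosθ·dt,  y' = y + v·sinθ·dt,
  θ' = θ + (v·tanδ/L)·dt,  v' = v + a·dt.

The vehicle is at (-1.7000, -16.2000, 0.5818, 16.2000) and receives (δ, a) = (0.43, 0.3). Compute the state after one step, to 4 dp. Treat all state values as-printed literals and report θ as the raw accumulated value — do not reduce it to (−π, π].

(0.3302, -14.8646, 0.9533, 16.2450)

x' = -1.7000 + 16.2000·cos(0.5818)·0.15 = 0.3302
y' = -16.2000 + 16.2000·sin(0.5818)·0.15 = -14.8646
θ' = 0.5818 + (16.2000/3.0)·tan(0.43)·0.15 = 0.9533
v' = 16.2000 + 0.3000·0.15 = 16.2450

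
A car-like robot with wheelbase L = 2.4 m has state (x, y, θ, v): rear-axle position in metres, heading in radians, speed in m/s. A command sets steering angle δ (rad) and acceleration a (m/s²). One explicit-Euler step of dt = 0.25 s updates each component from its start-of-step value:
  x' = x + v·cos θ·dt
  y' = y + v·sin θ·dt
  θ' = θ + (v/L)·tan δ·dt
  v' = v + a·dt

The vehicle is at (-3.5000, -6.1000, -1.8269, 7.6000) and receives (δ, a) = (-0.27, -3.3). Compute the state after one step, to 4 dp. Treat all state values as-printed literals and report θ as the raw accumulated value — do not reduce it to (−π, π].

x' = -3.5000 + 7.6000·cos(-1.8269)·0.25 = -3.9813
y' = -6.1000 + 7.6000·sin(-1.8269)·0.25 = -7.9380
θ' = -1.8269 + (7.6000/2.4)·tan(-0.27)·0.25 = -2.0460
v' = 7.6000 − 3.3000·0.25 = 6.7750

(-3.9813, -7.9380, -2.0460, 6.7750)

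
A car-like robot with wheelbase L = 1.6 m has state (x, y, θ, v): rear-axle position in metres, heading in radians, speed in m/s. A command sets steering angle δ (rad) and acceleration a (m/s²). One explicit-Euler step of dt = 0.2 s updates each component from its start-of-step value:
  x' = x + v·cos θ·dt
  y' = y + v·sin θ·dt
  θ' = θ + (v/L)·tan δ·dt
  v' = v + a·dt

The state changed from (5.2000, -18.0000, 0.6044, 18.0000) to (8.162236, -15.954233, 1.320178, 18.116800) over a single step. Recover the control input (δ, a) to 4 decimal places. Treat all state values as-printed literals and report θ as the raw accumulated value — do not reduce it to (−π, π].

a = (v'−v)/dt = (0.116800)/0.2 = 0.5840
Δθ = θ'−θ = 0.715778;  (v·dt/L) = 18.0000·0.2/1.6 = 2.250000
tan δ = Δθ·L/(v·dt) = 0.318124  →  δ = 0.3080

δ = 0.3080, a = 0.5840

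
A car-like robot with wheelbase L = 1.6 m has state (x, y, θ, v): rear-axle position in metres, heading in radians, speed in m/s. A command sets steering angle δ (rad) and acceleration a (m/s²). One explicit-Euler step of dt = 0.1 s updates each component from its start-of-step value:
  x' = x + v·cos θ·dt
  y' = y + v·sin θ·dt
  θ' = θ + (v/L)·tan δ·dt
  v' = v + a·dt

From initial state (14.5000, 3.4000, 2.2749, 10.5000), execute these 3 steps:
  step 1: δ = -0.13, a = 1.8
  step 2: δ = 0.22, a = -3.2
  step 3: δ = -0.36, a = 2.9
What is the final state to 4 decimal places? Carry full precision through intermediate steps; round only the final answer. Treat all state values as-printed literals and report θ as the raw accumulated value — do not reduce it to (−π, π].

(12.4818, 5.8161, 2.0946, 10.6500)

after step 1 (δ=-0.13, a=1.8): (13.820282, 4.200302, 2.189104, 10.680000)
after step 2 (δ=0.22, a=-3.2): (13.201208, 5.070573, 2.338370, 10.360000)
after step 3 (δ=-0.36, a=2.9): (12.481819, 5.816076, 2.094649, 10.650000)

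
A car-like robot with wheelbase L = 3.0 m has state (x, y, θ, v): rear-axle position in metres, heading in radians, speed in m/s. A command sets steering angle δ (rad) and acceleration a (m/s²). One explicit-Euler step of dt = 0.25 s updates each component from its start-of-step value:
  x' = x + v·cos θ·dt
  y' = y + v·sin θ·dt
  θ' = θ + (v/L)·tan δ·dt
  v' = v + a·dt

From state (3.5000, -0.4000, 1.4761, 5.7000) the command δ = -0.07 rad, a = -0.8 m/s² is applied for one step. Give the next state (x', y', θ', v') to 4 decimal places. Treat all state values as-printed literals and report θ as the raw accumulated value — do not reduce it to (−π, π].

x' = 3.5000 + 5.7000·cos(1.4761)·0.25 = 3.6347
y' = -0.4000 + 5.7000·sin(1.4761)·0.25 = 1.0186
θ' = 1.4761 + (5.7000/3.0)·tan(-0.07)·0.25 = 1.4428
v' = 5.7000 − 0.8000·0.25 = 5.5000

(3.6347, 1.0186, 1.4428, 5.5000)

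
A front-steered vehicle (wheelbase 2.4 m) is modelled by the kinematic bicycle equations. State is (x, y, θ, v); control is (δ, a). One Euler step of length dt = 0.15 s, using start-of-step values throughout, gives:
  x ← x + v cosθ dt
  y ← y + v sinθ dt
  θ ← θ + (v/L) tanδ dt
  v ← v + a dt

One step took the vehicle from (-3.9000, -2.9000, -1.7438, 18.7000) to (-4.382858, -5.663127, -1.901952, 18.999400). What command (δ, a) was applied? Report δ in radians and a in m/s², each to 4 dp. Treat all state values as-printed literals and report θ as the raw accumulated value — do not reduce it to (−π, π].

δ = -0.1345, a = 1.9960

a = (v'−v)/dt = (0.299400)/0.15 = 1.9960
Δθ = θ'−θ = -0.158152;  (v·dt/L) = 18.7000·0.15/2.4 = 1.168750
tan δ = Δθ·L/(v·dt) = -0.135317  →  δ = -0.1345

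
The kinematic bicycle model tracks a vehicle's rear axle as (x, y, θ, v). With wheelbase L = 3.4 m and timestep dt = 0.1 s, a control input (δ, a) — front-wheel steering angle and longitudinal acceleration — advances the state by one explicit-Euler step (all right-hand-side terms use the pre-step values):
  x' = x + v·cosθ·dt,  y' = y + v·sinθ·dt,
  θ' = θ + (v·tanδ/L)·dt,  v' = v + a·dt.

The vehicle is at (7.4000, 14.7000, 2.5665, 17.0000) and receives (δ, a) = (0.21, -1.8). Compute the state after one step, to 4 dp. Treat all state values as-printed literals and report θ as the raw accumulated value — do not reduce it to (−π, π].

(5.9735, 15.6247, 2.6731, 16.8200)

x' = 7.4000 + 17.0000·cos(2.5665)·0.1 = 5.9735
y' = 14.7000 + 17.0000·sin(2.5665)·0.1 = 15.6247
θ' = 2.5665 + (17.0000/3.4)·tan(0.21)·0.1 = 2.6731
v' = 17.0000 − 1.8000·0.1 = 16.8200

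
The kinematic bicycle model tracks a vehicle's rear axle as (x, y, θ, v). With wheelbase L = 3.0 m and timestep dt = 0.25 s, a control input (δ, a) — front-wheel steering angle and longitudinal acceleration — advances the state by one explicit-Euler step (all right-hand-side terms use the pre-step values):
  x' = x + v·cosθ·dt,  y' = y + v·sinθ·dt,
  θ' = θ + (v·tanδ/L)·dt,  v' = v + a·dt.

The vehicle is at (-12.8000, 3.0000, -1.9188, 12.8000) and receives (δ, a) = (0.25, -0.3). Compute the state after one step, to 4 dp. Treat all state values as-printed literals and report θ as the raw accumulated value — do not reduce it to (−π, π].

(-13.8913, -0.0082, -1.6464, 12.7250)

x' = -12.8000 + 12.8000·cos(-1.9188)·0.25 = -13.8913
y' = 3.0000 + 12.8000·sin(-1.9188)·0.25 = -0.0082
θ' = -1.9188 + (12.8000/3.0)·tan(0.25)·0.25 = -1.6464
v' = 12.8000 − 0.3000·0.25 = 12.7250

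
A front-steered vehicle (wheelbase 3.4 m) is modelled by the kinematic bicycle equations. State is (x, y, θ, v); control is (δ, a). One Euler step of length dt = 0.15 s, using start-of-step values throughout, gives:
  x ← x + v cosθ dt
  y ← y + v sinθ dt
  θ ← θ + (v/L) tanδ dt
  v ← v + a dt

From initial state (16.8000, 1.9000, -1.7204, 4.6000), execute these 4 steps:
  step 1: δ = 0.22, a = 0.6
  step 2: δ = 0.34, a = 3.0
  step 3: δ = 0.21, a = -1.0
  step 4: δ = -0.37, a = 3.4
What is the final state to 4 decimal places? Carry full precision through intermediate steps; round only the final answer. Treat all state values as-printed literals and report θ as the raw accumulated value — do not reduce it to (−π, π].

(16.6130, -1.0010, -1.6389, 5.5000)

after step 1 (δ=0.22, a=0.6): (16.697158, 1.217707, -1.675018, 4.690000)
after step 2 (δ=0.34, a=3.0): (16.623971, 0.518024, -1.601826, 5.140000)
after step 3 (δ=0.21, a=-1.0): (16.600050, -0.252604, -1.553493, 4.990000)
after step 4 (δ=-0.37, a=3.4): (16.613001, -1.000992, -1.638880, 5.500000)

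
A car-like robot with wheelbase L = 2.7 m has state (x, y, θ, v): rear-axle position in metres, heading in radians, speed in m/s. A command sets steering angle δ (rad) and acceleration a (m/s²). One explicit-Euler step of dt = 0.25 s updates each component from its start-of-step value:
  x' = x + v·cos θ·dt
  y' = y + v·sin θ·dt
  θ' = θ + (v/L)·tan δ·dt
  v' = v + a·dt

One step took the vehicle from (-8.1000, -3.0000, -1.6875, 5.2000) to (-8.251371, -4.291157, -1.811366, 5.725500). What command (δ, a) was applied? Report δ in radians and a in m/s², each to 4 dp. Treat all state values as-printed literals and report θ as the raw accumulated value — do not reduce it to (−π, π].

δ = -0.2518, a = 2.1020

a = (v'−v)/dt = (0.525500)/0.25 = 2.1020
Δθ = θ'−θ = -0.123866;  (v·dt/L) = 5.2000·0.25/2.7 = 0.481481
tan δ = Δθ·L/(v·dt) = -0.257260  →  δ = -0.2518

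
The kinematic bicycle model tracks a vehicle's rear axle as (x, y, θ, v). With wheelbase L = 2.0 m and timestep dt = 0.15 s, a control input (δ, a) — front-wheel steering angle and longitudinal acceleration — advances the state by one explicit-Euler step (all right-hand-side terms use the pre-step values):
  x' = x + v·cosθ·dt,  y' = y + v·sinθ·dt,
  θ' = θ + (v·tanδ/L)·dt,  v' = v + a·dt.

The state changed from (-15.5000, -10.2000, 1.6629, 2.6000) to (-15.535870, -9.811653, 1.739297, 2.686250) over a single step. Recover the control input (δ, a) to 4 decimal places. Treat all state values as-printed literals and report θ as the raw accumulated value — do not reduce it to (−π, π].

δ = 0.3734, a = 0.5750

a = (v'−v)/dt = (0.086250)/0.15 = 0.5750
Δθ = θ'−θ = 0.076397;  (v·dt/L) = 2.6000·0.15/2.0 = 0.195000
tan δ = Δθ·L/(v·dt) = 0.391779  →  δ = 0.3734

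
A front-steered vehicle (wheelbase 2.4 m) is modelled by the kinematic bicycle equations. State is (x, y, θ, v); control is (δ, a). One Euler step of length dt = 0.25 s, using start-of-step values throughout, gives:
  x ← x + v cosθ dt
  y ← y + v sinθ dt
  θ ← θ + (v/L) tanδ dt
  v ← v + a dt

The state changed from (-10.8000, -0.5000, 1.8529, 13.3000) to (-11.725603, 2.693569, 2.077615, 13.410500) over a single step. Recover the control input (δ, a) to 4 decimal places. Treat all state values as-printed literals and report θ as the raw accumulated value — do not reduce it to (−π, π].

a = (v'−v)/dt = (0.110500)/0.25 = 0.4420
Δθ = θ'−θ = 0.224715;  (v·dt/L) = 13.3000·0.25/2.4 = 1.385417
tan δ = Δθ·L/(v·dt) = 0.162200  →  δ = 0.1608

δ = 0.1608, a = 0.4420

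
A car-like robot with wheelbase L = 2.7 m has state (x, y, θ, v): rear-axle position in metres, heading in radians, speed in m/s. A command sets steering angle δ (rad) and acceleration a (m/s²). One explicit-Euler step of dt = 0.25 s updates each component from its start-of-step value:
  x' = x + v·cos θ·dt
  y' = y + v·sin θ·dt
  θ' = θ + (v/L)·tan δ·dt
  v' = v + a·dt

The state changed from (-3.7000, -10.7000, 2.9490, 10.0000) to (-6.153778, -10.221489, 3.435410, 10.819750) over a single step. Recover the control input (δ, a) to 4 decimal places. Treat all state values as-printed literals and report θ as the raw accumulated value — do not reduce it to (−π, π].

a = (v'−v)/dt = (0.819750)/0.25 = 3.2790
Δθ = θ'−θ = 0.486410;  (v·dt/L) = 10.0000·0.25/2.7 = 0.925926
tan δ = Δθ·L/(v·dt) = 0.525323  →  δ = 0.4837

δ = 0.4837, a = 3.2790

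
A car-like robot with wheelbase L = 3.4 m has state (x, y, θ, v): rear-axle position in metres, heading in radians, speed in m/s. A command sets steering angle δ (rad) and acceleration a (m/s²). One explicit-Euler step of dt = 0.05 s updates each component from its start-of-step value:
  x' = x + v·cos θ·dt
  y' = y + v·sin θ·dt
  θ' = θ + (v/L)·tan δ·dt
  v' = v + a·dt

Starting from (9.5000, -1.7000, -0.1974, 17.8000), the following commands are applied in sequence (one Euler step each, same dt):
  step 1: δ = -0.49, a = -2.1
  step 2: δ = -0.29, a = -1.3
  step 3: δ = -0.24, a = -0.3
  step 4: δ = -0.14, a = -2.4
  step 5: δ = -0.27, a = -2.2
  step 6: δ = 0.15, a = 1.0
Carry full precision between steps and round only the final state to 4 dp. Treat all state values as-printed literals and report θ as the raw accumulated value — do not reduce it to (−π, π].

after step 1 (δ=-0.49, a=-2.1): (10.372716, -1.874547, -0.337022, 17.695000)
after step 2 (δ=-0.29, a=-1.3): (11.207693, -2.167115, -0.414675, 17.630000)
after step 3 (δ=-0.24, a=-0.3): (12.014484, -2.522265, -0.478122, 17.615000)
after step 4 (δ=-0.14, a=-2.4): (12.796467, -2.927509, -0.514627, 17.495000)
after step 5 (δ=-0.27, a=-2.2): (13.557916, -3.358069, -0.585831, 17.385000)
after step 6 (δ=0.15, a=1.0): (14.282221, -3.838671, -0.547191, 17.435000)

(14.2822, -3.8387, -0.5472, 17.4350)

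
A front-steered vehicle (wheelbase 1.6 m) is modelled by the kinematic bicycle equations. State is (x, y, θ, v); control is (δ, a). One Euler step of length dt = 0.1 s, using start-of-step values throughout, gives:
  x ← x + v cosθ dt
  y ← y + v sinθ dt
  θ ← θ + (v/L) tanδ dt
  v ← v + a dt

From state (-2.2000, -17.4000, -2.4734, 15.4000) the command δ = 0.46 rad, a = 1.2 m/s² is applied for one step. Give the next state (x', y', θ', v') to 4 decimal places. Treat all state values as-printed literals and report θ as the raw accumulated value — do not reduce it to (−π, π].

(-3.4088, -18.3541, -1.9965, 15.5200)

x' = -2.2000 + 15.4000·cos(-2.4734)·0.1 = -3.4088
y' = -17.4000 + 15.4000·sin(-2.4734)·0.1 = -18.3541
θ' = -2.4734 + (15.4000/1.6)·tan(0.46)·0.1 = -1.9965
v' = 15.4000 + 1.2000·0.1 = 15.5200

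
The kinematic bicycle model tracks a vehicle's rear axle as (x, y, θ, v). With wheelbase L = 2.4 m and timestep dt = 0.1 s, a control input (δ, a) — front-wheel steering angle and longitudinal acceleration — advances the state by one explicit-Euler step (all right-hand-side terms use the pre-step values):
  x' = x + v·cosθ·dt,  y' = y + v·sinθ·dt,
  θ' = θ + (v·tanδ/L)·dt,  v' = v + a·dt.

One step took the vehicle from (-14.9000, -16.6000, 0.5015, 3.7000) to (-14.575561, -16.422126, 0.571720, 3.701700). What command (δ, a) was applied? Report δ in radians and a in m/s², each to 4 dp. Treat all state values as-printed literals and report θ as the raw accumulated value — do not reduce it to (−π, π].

a = (v'−v)/dt = (0.001700)/0.1 = 0.0170
Δθ = θ'−θ = 0.070220;  (v·dt/L) = 3.7000·0.1/2.4 = 0.154167
tan δ = Δθ·L/(v·dt) = 0.455481  →  δ = 0.4274

δ = 0.4274, a = 0.0170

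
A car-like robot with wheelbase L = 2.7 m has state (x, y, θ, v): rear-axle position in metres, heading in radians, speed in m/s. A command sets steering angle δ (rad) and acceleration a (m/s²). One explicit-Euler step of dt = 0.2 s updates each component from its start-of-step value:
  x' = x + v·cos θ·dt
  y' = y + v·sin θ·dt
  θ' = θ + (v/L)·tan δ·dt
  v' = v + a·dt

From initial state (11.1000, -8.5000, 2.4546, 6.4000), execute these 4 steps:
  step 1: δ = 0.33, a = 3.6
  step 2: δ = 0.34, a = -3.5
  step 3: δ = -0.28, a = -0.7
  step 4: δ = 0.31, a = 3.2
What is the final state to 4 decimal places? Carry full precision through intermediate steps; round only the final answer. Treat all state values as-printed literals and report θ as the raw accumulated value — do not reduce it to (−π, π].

(6.5495, -5.9749, 2.8158, 6.9200)

after step 1 (δ=0.33, a=3.6): (10.110359, -7.688205, 2.616982, 7.120000)
after step 2 (δ=0.34, a=-3.5): (8.877860, -6.974958, 2.803546, 6.420000)
after step 3 (δ=-0.28, a=-0.7): (7.666529, -6.549125, 2.666798, 6.280000)
after step 4 (δ=0.31, a=3.2): (6.549460, -5.974937, 2.815809, 6.920000)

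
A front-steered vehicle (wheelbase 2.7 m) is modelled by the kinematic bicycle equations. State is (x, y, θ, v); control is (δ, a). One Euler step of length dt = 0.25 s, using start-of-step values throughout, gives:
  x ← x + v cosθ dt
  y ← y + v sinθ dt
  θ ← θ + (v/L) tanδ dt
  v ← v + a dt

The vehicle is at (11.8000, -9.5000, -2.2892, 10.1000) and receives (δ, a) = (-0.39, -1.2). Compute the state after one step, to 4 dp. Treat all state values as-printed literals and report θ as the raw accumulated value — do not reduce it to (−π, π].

(10.1381, -11.4010, -2.6736, 9.8000)

x' = 11.8000 + 10.1000·cos(-2.2892)·0.25 = 10.1381
y' = -9.5000 + 10.1000·sin(-2.2892)·0.25 = -11.4010
θ' = -2.2892 + (10.1000/2.7)·tan(-0.39)·0.25 = -2.6736
v' = 10.1000 − 1.2000·0.25 = 9.8000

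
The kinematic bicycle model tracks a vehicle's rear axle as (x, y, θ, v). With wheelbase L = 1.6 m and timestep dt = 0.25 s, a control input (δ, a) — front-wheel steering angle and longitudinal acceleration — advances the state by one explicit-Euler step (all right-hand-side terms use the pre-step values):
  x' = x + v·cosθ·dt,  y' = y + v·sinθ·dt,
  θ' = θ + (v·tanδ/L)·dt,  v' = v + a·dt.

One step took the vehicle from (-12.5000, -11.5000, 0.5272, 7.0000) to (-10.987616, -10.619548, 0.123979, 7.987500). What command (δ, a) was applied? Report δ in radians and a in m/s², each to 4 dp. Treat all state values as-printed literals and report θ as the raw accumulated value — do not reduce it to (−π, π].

a = (v'−v)/dt = (0.987500)/0.25 = 3.9500
Δθ = θ'−θ = -0.403221;  (v·dt/L) = 7.0000·0.25/1.6 = 1.093750
tan δ = Δθ·L/(v·dt) = -0.368659  →  δ = -0.3532

δ = -0.3532, a = 3.9500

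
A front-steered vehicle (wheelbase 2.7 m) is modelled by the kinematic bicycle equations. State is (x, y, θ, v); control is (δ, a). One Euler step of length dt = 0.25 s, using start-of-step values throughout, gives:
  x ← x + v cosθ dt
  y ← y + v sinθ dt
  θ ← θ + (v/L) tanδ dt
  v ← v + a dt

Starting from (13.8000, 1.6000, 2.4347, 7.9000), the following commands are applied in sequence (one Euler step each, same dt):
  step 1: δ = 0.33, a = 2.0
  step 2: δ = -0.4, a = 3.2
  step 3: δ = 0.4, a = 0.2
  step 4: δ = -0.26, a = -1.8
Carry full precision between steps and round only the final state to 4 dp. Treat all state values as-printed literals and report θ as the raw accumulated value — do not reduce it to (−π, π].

(6.6797, 6.3876, 2.4887, 8.8000)

after step 1 (δ=0.33, a=2.0): (12.298242, 2.882711, 2.685251, 8.400000)
after step 2 (δ=-0.4, a=3.2): (10.413134, 3.808113, 2.356411, 9.200000)
after step 3 (δ=0.4, a=0.2): (8.786436, 5.434106, 2.716569, 9.250000)
after step 4 (δ=-0.26, a=-1.8): (6.679682, 6.387648, 2.488726, 8.800000)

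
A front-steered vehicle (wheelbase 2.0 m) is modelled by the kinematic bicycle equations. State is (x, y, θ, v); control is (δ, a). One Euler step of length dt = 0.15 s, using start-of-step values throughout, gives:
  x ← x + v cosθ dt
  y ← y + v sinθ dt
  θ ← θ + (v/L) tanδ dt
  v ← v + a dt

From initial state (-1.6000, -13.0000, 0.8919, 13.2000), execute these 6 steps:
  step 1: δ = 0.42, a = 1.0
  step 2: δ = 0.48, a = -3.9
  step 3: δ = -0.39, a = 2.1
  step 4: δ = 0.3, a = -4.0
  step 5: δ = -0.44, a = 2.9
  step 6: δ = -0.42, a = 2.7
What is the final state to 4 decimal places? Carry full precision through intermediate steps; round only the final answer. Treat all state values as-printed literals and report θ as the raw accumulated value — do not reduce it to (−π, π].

(-0.1001, -2.0087, 0.8920, 13.3200)

after step 1 (δ=0.42, a=1.0): (-0.356690, -11.459033, 1.334007, 13.350000)
after step 2 (δ=0.48, a=-3.9): (0.113063, -9.512410, 1.855268, 12.765000)
after step 3 (δ=-0.39, a=2.1): (-0.424314, -7.674614, 1.461735, 13.080000)
after step 4 (δ=0.3, a=-4.0): (-0.210759, -5.724271, 1.765194, 12.480000)
after step 5 (δ=-0.44, a=2.9): (-0.572383, -3.887532, 1.324543, 12.915000)
after step 6 (δ=-0.42, a=2.7): (-0.100135, -2.008724, 0.891982, 13.320000)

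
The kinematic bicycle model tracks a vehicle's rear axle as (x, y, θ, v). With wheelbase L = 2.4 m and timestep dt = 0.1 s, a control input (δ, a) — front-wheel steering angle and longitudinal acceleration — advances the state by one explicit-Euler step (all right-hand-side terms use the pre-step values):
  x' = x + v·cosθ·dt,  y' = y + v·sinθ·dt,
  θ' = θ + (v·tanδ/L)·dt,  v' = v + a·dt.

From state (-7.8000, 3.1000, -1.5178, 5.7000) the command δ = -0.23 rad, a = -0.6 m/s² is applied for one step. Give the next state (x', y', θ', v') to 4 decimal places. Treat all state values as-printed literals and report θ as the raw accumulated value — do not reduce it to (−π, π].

(-7.7698, 2.5308, -1.5734, 5.6400)

x' = -7.8000 + 5.7000·cos(-1.5178)·0.1 = -7.7698
y' = 3.1000 + 5.7000·sin(-1.5178)·0.1 = 2.5308
θ' = -1.5178 + (5.7000/2.4)·tan(-0.23)·0.1 = -1.5734
v' = 5.7000 − 0.6000·0.1 = 5.6400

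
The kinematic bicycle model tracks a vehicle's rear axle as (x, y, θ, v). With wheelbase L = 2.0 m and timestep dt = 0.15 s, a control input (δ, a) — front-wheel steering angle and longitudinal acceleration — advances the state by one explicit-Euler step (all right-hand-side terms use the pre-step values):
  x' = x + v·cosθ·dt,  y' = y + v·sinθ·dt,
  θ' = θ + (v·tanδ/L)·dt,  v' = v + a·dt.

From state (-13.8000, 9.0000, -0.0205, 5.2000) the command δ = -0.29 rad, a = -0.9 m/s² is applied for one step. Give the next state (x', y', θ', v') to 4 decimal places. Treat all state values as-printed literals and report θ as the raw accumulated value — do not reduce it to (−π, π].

(-13.0202, 8.9840, -0.1369, 5.0650)

x' = -13.8000 + 5.2000·cos(-0.0205)·0.15 = -13.0202
y' = 9.0000 + 5.2000·sin(-0.0205)·0.15 = 8.9840
θ' = -0.0205 + (5.2000/2.0)·tan(-0.29)·0.15 = -0.1369
v' = 5.2000 − 0.9000·0.15 = 5.0650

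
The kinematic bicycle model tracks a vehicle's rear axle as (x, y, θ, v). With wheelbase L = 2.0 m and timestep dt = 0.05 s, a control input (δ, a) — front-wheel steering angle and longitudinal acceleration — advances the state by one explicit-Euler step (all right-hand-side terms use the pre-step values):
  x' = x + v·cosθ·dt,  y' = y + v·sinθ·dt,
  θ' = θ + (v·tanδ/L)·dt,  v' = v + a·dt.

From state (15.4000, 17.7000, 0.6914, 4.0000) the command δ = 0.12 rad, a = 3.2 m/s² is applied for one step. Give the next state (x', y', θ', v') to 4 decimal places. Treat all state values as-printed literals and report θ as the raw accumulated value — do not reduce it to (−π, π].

x' = 15.4000 + 4.0000·cos(0.6914)·0.05 = 15.5541
y' = 17.7000 + 4.0000·sin(0.6914)·0.05 = 17.8275
θ' = 0.6914 + (4.0000/2.0)·tan(0.12)·0.05 = 0.7035
v' = 4.0000 + 3.2000·0.05 = 4.1600

(15.5541, 17.8275, 0.7035, 4.1600)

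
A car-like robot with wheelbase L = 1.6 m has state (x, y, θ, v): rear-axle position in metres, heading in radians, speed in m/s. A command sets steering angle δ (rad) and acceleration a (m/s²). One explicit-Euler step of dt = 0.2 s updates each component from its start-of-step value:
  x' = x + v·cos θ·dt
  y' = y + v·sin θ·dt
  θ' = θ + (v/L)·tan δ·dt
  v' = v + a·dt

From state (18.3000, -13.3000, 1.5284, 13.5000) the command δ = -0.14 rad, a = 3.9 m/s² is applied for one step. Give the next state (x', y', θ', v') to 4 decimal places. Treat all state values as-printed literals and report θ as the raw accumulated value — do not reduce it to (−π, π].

(18.4144, -10.6024, 1.2906, 14.2800)

x' = 18.3000 + 13.5000·cos(1.5284)·0.2 = 18.4144
y' = -13.3000 + 13.5000·sin(1.5284)·0.2 = -10.6024
θ' = 1.5284 + (13.5000/1.6)·tan(-0.14)·0.2 = 1.2906
v' = 13.5000 + 3.9000·0.2 = 14.2800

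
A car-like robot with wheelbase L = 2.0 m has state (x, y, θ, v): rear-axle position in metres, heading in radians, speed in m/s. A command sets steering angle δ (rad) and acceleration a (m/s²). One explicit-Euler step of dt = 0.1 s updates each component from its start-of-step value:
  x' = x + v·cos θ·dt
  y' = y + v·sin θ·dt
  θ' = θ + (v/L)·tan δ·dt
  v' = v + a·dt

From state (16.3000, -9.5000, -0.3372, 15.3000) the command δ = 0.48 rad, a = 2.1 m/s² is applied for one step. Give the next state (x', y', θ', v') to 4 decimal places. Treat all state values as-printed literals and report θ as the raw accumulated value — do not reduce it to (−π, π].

(17.7438, -10.0062, 0.0611, 15.5100)

x' = 16.3000 + 15.3000·cos(-0.3372)·0.1 = 17.7438
y' = -9.5000 + 15.3000·sin(-0.3372)·0.1 = -10.0062
θ' = -0.3372 + (15.3000/2.0)·tan(0.48)·0.1 = 0.0611
v' = 15.3000 + 2.1000·0.1 = 15.5100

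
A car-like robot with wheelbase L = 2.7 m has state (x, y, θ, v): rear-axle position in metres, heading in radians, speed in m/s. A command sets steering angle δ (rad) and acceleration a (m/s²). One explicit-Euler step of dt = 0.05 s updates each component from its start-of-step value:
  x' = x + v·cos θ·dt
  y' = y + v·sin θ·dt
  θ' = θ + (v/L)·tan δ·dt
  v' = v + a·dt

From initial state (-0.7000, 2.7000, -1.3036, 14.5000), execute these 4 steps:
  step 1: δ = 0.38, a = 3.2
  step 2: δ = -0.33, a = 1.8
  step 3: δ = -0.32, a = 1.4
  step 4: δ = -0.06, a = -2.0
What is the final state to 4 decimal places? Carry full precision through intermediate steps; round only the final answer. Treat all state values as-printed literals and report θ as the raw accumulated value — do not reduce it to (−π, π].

after step 1 (δ=0.38, a=3.2): (-0.508579, 2.000727, -1.196350, 14.660000)
after step 2 (δ=-0.33, a=1.8): (-0.240480, 1.318516, -1.289339, 14.750000)
after step 3 (δ=-0.32, a=1.4): (-0.035635, 0.610035, -1.379858, 14.820000)
after step 4 (δ=-0.06, a=-2.0): (0.104992, -0.117498, -1.396344, 14.720000)

(0.1050, -0.1175, -1.3963, 14.7200)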